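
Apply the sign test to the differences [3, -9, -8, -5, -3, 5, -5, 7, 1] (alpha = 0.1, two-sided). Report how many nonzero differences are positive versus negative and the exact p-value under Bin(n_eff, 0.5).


Step 1: Discard zero differences. Original n = 9; n_eff = number of nonzero differences = 9.
Nonzero differences (with sign): +3, -9, -8, -5, -3, +5, -5, +7, +1
Step 2: Count signs: positive = 4, negative = 5.
Step 3: Under H0: P(positive) = 0.5, so the number of positives S ~ Bin(9, 0.5).
Step 4: Two-sided exact p-value = sum of Bin(9,0.5) probabilities at or below the observed probability = 1.000000.
Step 5: alpha = 0.1. fail to reject H0.

n_eff = 9, pos = 4, neg = 5, p = 1.000000, fail to reject H0.


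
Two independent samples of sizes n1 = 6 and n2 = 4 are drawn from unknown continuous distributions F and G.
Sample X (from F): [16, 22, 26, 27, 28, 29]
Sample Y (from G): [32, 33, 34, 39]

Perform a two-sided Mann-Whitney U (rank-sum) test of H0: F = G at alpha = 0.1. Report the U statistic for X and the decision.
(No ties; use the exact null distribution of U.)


Step 1: Combine and sort all 10 observations; assign midranks.
sorted (value, group): (16,X), (22,X), (26,X), (27,X), (28,X), (29,X), (32,Y), (33,Y), (34,Y), (39,Y)
ranks: 16->1, 22->2, 26->3, 27->4, 28->5, 29->6, 32->7, 33->8, 34->9, 39->10
Step 2: Rank sum for X: R1 = 1 + 2 + 3 + 4 + 5 + 6 = 21.
Step 3: U_X = R1 - n1(n1+1)/2 = 21 - 6*7/2 = 21 - 21 = 0.
       U_Y = n1*n2 - U_X = 24 - 0 = 24.
Step 4: No ties, so the exact null distribution of U (based on enumerating the C(10,6) = 210 equally likely rank assignments) gives the two-sided p-value.
Step 5: p-value = 0.009524; compare to alpha = 0.1. reject H0.

U_X = 0, p = 0.009524, reject H0 at alpha = 0.1.


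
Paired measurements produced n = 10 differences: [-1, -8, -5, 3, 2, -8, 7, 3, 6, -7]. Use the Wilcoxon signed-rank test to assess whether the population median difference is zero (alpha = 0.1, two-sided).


Step 1: Drop any zero differences (none here) and take |d_i|.
|d| = [1, 8, 5, 3, 2, 8, 7, 3, 6, 7]
Step 2: Midrank |d_i| (ties get averaged ranks).
ranks: |1|->1, |8|->9.5, |5|->5, |3|->3.5, |2|->2, |8|->9.5, |7|->7.5, |3|->3.5, |6|->6, |7|->7.5
Step 3: Attach original signs; sum ranks with positive sign and with negative sign.
W+ = 3.5 + 2 + 7.5 + 3.5 + 6 = 22.5
W- = 1 + 9.5 + 5 + 9.5 + 7.5 = 32.5
(Check: W+ + W- = 55 should equal n(n+1)/2 = 55.)
Step 4: Test statistic W = min(W+, W-) = 22.5.
Step 5: Ties in |d|, so use the tie-corrected normal approximation.
        E[W] = n(n+1)/4 = 10*11/4 = 27.5.
        Tie groups: |d|=3 (t=2), |d|=7 (t=2), |d|=8 (t=2); sum(t^3 - t) = 18.
        Var[W] = n(n+1)(2n+1)/24 - sum(t^3-t)/48 = 2310/24 - 18/48 = 95.875.
        z = (W - E[W]) / sqrt(Var[W]) = (22.5 - 27.5) / 9.7916 = -0.5106.
        Two-sided p = 2*Phi(z) = 0.609601.
Step 6: alpha = 0.1. fail to reject H0.

W+ = 22.5, W- = 32.5, W = min = 22.5, p = 0.609601, fail to reject H0.


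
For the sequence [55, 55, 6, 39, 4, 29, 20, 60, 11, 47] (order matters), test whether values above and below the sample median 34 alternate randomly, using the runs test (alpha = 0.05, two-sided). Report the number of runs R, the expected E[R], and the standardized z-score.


Step 1: Compute median = 34; label A = above, B = below.
Labels in order: AABABBBABA  (n_A = 5, n_B = 5)
Step 2: Count runs R = 7.
Step 3: Under H0 (random ordering), E[R] = 2*n_A*n_B/(n_A+n_B) + 1 = 2*5*5/10 + 1 = 6.0000.
        Var[R] = 2*n_A*n_B*(2*n_A*n_B - n_A - n_B) / ((n_A+n_B)^2 * (n_A+n_B-1)) = 2000/900 = 2.2222.
        SD[R] = 1.4907.
Step 4: Continuity-corrected z = (R - 0.5 - E[R]) / SD[R] = (7 - 0.5 - 6.0000) / 1.4907 = 0.3354.
Step 5: Two-sided p-value via normal approximation = 2*(1 - Phi(|z|)) = 0.737316.
Step 6: alpha = 0.05. fail to reject H0.

R = 7, z = 0.3354, p = 0.737316, fail to reject H0.


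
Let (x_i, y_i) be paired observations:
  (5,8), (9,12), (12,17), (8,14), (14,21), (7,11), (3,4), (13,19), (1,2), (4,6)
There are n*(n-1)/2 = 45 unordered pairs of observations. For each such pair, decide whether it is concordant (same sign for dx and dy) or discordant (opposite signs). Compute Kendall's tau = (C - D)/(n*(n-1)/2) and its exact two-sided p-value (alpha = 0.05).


Step 1: Enumerate the 45 unordered pairs (i,j) with i<j and classify each by sign(x_j-x_i) * sign(y_j-y_i).
  (1,2):dx=+4,dy=+4->C; (1,3):dx=+7,dy=+9->C; (1,4):dx=+3,dy=+6->C; (1,5):dx=+9,dy=+13->C
  (1,6):dx=+2,dy=+3->C; (1,7):dx=-2,dy=-4->C; (1,8):dx=+8,dy=+11->C; (1,9):dx=-4,dy=-6->C
  (1,10):dx=-1,dy=-2->C; (2,3):dx=+3,dy=+5->C; (2,4):dx=-1,dy=+2->D; (2,5):dx=+5,dy=+9->C
  (2,6):dx=-2,dy=-1->C; (2,7):dx=-6,dy=-8->C; (2,8):dx=+4,dy=+7->C; (2,9):dx=-8,dy=-10->C
  (2,10):dx=-5,dy=-6->C; (3,4):dx=-4,dy=-3->C; (3,5):dx=+2,dy=+4->C; (3,6):dx=-5,dy=-6->C
  (3,7):dx=-9,dy=-13->C; (3,8):dx=+1,dy=+2->C; (3,9):dx=-11,dy=-15->C; (3,10):dx=-8,dy=-11->C
  (4,5):dx=+6,dy=+7->C; (4,6):dx=-1,dy=-3->C; (4,7):dx=-5,dy=-10->C; (4,8):dx=+5,dy=+5->C
  (4,9):dx=-7,dy=-12->C; (4,10):dx=-4,dy=-8->C; (5,6):dx=-7,dy=-10->C; (5,7):dx=-11,dy=-17->C
  (5,8):dx=-1,dy=-2->C; (5,9):dx=-13,dy=-19->C; (5,10):dx=-10,dy=-15->C; (6,7):dx=-4,dy=-7->C
  (6,8):dx=+6,dy=+8->C; (6,9):dx=-6,dy=-9->C; (6,10):dx=-3,dy=-5->C; (7,8):dx=+10,dy=+15->C
  (7,9):dx=-2,dy=-2->C; (7,10):dx=+1,dy=+2->C; (8,9):dx=-12,dy=-17->C; (8,10):dx=-9,dy=-13->C
  (9,10):dx=+3,dy=+4->C
Step 2: C = 44, D = 1, total pairs = 45.
Step 3: tau = (C - D)/(n(n-1)/2) = (44 - 1)/45 = 0.955556.
Step 4: Exact two-sided p-value (enumerate n! = 3628800 permutations of y under H0): p = 0.000006.
Step 5: alpha = 0.05. reject H0.

tau_b = 0.9556 (C=44, D=1), p = 0.000006, reject H0.


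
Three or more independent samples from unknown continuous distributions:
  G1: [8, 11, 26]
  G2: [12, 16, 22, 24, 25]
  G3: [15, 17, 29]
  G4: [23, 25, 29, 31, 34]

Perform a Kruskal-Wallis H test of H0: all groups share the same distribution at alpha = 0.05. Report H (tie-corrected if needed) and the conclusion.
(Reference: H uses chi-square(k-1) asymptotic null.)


Step 1: Combine all N = 16 observations and assign midranks.
sorted (value, group, rank): (8,G1,1), (11,G1,2), (12,G2,3), (15,G3,4), (16,G2,5), (17,G3,6), (22,G2,7), (23,G4,8), (24,G2,9), (25,G2,10.5), (25,G4,10.5), (26,G1,12), (29,G3,13.5), (29,G4,13.5), (31,G4,15), (34,G4,16)
Step 2: Sum ranks within each group.
R_1 = 15 (n_1 = 3)
R_2 = 34.5 (n_2 = 5)
R_3 = 23.5 (n_3 = 3)
R_4 = 63 (n_4 = 5)
Step 3: H = 12/(N(N+1)) * sum(R_i^2/n_i) - 3(N+1)
     = 12/(16*17) * (15^2/3 + 34.5^2/5 + 23.5^2/3 + 63^2/5) - 3*17
     = 0.044118 * 1290.93 - 51
     = 5.952941.
Step 4: Ties present; correction factor C = 1 - 12/(16^3 - 16) = 0.997059. Corrected H = 5.952941 / 0.997059 = 5.970501.
Step 5: Under H0, H ~ chi^2(3); p-value = 0.113054.
Step 6: alpha = 0.05. fail to reject H0.

H = 5.9705, df = 3, p = 0.113054, fail to reject H0.


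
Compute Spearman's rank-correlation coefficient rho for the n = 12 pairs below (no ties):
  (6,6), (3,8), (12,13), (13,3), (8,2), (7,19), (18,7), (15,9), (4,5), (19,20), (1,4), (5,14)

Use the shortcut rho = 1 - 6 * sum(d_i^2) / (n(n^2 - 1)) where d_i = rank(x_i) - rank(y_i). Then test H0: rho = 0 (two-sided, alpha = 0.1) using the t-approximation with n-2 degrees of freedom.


Step 1: Rank x and y separately (midranks; no ties here).
rank(x): 6->5, 3->2, 12->8, 13->9, 8->7, 7->6, 18->11, 15->10, 4->3, 19->12, 1->1, 5->4
rank(y): 6->5, 8->7, 13->9, 3->2, 2->1, 19->11, 7->6, 9->8, 5->4, 20->12, 4->3, 14->10
Step 2: d_i = R_x(i) - R_y(i); compute d_i^2.
  (5-5)^2=0, (2-7)^2=25, (8-9)^2=1, (9-2)^2=49, (7-1)^2=36, (6-11)^2=25, (11-6)^2=25, (10-8)^2=4, (3-4)^2=1, (12-12)^2=0, (1-3)^2=4, (4-10)^2=36
sum(d^2) = 206.
Step 3: rho = 1 - 6*206 / (12*(12^2 - 1)) = 1 - 1236/1716 = 0.279720.
Step 4: Under H0, t = rho * sqrt((n-2)/(1-rho^2)) = 0.9213 ~ t(10).
Step 5: Two-sided p-value from the t-distribution with 10 df = 0.378569.
Step 6: alpha = 0.1. fail to reject H0.

rho = 0.2797, p = 0.378569, fail to reject H0 at alpha = 0.1.


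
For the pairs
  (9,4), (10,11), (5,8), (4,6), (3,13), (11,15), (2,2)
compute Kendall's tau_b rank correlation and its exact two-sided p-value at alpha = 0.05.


Step 1: Enumerate the 21 unordered pairs (i,j) with i<j and classify each by sign(x_j-x_i) * sign(y_j-y_i).
  (1,2):dx=+1,dy=+7->C; (1,3):dx=-4,dy=+4->D; (1,4):dx=-5,dy=+2->D; (1,5):dx=-6,dy=+9->D
  (1,6):dx=+2,dy=+11->C; (1,7):dx=-7,dy=-2->C; (2,3):dx=-5,dy=-3->C; (2,4):dx=-6,dy=-5->C
  (2,5):dx=-7,dy=+2->D; (2,6):dx=+1,dy=+4->C; (2,7):dx=-8,dy=-9->C; (3,4):dx=-1,dy=-2->C
  (3,5):dx=-2,dy=+5->D; (3,6):dx=+6,dy=+7->C; (3,7):dx=-3,dy=-6->C; (4,5):dx=-1,dy=+7->D
  (4,6):dx=+7,dy=+9->C; (4,7):dx=-2,dy=-4->C; (5,6):dx=+8,dy=+2->C; (5,7):dx=-1,dy=-11->C
  (6,7):dx=-9,dy=-13->C
Step 2: C = 15, D = 6, total pairs = 21.
Step 3: tau = (C - D)/(n(n-1)/2) = (15 - 6)/21 = 0.428571.
Step 4: Exact two-sided p-value (enumerate n! = 5040 permutations of y under H0): p = 0.238889.
Step 5: alpha = 0.05. fail to reject H0.

tau_b = 0.4286 (C=15, D=6), p = 0.238889, fail to reject H0.


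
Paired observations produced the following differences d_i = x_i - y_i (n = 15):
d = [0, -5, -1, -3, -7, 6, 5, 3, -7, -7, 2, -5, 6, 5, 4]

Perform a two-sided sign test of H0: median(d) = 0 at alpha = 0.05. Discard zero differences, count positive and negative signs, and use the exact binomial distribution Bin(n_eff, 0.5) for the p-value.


Step 1: Discard zero differences. Original n = 15; n_eff = number of nonzero differences = 14.
Nonzero differences (with sign): -5, -1, -3, -7, +6, +5, +3, -7, -7, +2, -5, +6, +5, +4
Step 2: Count signs: positive = 7, negative = 7.
Step 3: Under H0: P(positive) = 0.5, so the number of positives S ~ Bin(14, 0.5).
Step 4: Two-sided exact p-value = sum of Bin(14,0.5) probabilities at or below the observed probability = 1.000000.
Step 5: alpha = 0.05. fail to reject H0.

n_eff = 14, pos = 7, neg = 7, p = 1.000000, fail to reject H0.


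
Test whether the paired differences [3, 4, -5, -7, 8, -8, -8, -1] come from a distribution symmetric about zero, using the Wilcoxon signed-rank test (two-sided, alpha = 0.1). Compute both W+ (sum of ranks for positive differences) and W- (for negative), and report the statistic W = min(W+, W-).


Step 1: Drop any zero differences (none here) and take |d_i|.
|d| = [3, 4, 5, 7, 8, 8, 8, 1]
Step 2: Midrank |d_i| (ties get averaged ranks).
ranks: |3|->2, |4|->3, |5|->4, |7|->5, |8|->7, |8|->7, |8|->7, |1|->1
Step 3: Attach original signs; sum ranks with positive sign and with negative sign.
W+ = 2 + 3 + 7 = 12
W- = 4 + 5 + 7 + 7 + 1 = 24
(Check: W+ + W- = 36 should equal n(n+1)/2 = 36.)
Step 4: Test statistic W = min(W+, W-) = 12.
Step 5: Ties in |d|, so use the tie-corrected normal approximation.
        E[W] = n(n+1)/4 = 8*9/4 = 18.
        Tie groups: |d|=8 (t=3); sum(t^3 - t) = 24.
        Var[W] = n(n+1)(2n+1)/24 - sum(t^3-t)/48 = 1224/24 - 24/48 = 50.5.
        z = (W - E[W]) / sqrt(Var[W]) = (12 - 18) / 7.1063 = -0.8443.
        Two-sided p = 2*Phi(z) = 0.398492.
Step 6: alpha = 0.1. fail to reject H0.

W+ = 12, W- = 24, W = min = 12, p = 0.398492, fail to reject H0.


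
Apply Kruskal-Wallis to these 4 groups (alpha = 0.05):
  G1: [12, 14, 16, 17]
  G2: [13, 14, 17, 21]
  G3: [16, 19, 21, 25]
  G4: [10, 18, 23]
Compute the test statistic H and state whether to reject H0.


Step 1: Combine all N = 15 observations and assign midranks.
sorted (value, group, rank): (10,G4,1), (12,G1,2), (13,G2,3), (14,G1,4.5), (14,G2,4.5), (16,G1,6.5), (16,G3,6.5), (17,G1,8.5), (17,G2,8.5), (18,G4,10), (19,G3,11), (21,G2,12.5), (21,G3,12.5), (23,G4,14), (25,G3,15)
Step 2: Sum ranks within each group.
R_1 = 21.5 (n_1 = 4)
R_2 = 28.5 (n_2 = 4)
R_3 = 45 (n_3 = 4)
R_4 = 25 (n_4 = 3)
Step 3: H = 12/(N(N+1)) * sum(R_i^2/n_i) - 3(N+1)
     = 12/(15*16) * (21.5^2/4 + 28.5^2/4 + 45^2/4 + 25^2/3) - 3*16
     = 0.050000 * 1033.21 - 48
     = 3.660417.
Step 4: Ties present; correction factor C = 1 - 24/(15^3 - 15) = 0.992857. Corrected H = 3.660417 / 0.992857 = 3.686751.
Step 5: Under H0, H ~ chi^2(3); p-value = 0.297337.
Step 6: alpha = 0.05. fail to reject H0.

H = 3.6868, df = 3, p = 0.297337, fail to reject H0.


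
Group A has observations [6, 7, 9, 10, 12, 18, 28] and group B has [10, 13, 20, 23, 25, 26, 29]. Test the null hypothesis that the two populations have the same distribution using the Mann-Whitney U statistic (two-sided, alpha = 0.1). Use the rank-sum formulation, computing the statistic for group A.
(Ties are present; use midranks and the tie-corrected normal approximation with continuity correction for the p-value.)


Step 1: Combine and sort all 14 observations; assign midranks.
sorted (value, group): (6,X), (7,X), (9,X), (10,X), (10,Y), (12,X), (13,Y), (18,X), (20,Y), (23,Y), (25,Y), (26,Y), (28,X), (29,Y)
ranks: 6->1, 7->2, 9->3, 10->4.5, 10->4.5, 12->6, 13->7, 18->8, 20->9, 23->10, 25->11, 26->12, 28->13, 29->14
Step 2: Rank sum for X: R1 = 1 + 2 + 3 + 4.5 + 6 + 8 + 13 = 37.5.
Step 3: U_X = R1 - n1(n1+1)/2 = 37.5 - 7*8/2 = 37.5 - 28 = 9.5.
       U_Y = n1*n2 - U_X = 49 - 9.5 = 39.5.
Step 4: Ties are present, so use the tie-corrected normal approximation (with continuity correction) for the p-value.
Step 5: p-value = 0.063627; compare to alpha = 0.1. reject H0.

U_X = 9.5, p = 0.063627, reject H0 at alpha = 0.1.


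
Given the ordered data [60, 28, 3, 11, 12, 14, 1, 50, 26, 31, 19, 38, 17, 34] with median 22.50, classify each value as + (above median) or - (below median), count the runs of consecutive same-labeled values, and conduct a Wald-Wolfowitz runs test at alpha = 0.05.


Step 1: Compute median = 22.50; label A = above, B = below.
Labels in order: AABBBBBAAABABA  (n_A = 7, n_B = 7)
Step 2: Count runs R = 7.
Step 3: Under H0 (random ordering), E[R] = 2*n_A*n_B/(n_A+n_B) + 1 = 2*7*7/14 + 1 = 8.0000.
        Var[R] = 2*n_A*n_B*(2*n_A*n_B - n_A - n_B) / ((n_A+n_B)^2 * (n_A+n_B-1)) = 8232/2548 = 3.2308.
        SD[R] = 1.7974.
Step 4: Continuity-corrected z = (R + 0.5 - E[R]) / SD[R] = (7 + 0.5 - 8.0000) / 1.7974 = -0.2782.
Step 5: Two-sided p-value via normal approximation = 2*(1 - Phi(|z|)) = 0.780879.
Step 6: alpha = 0.05. fail to reject H0.

R = 7, z = -0.2782, p = 0.780879, fail to reject H0.


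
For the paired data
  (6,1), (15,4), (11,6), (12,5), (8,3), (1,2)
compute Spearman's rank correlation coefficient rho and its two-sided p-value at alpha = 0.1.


Step 1: Rank x and y separately (midranks; no ties here).
rank(x): 6->2, 15->6, 11->4, 12->5, 8->3, 1->1
rank(y): 1->1, 4->4, 6->6, 5->5, 3->3, 2->2
Step 2: d_i = R_x(i) - R_y(i); compute d_i^2.
  (2-1)^2=1, (6-4)^2=4, (4-6)^2=4, (5-5)^2=0, (3-3)^2=0, (1-2)^2=1
sum(d^2) = 10.
Step 3: rho = 1 - 6*10 / (6*(6^2 - 1)) = 1 - 60/210 = 0.714286.
Step 4: Under H0, t = rho * sqrt((n-2)/(1-rho^2)) = 2.0412 ~ t(4).
Step 5: Two-sided p-value from the t-distribution with 4 df = 0.110787.
Step 6: alpha = 0.1. fail to reject H0.

rho = 0.7143, p = 0.110787, fail to reject H0 at alpha = 0.1.


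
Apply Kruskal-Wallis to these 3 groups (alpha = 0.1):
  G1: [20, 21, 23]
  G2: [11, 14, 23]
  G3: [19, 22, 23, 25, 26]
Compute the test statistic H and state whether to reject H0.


Step 1: Combine all N = 11 observations and assign midranks.
sorted (value, group, rank): (11,G2,1), (14,G2,2), (19,G3,3), (20,G1,4), (21,G1,5), (22,G3,6), (23,G1,8), (23,G2,8), (23,G3,8), (25,G3,10), (26,G3,11)
Step 2: Sum ranks within each group.
R_1 = 17 (n_1 = 3)
R_2 = 11 (n_2 = 3)
R_3 = 38 (n_3 = 5)
Step 3: H = 12/(N(N+1)) * sum(R_i^2/n_i) - 3(N+1)
     = 12/(11*12) * (17^2/3 + 11^2/3 + 38^2/5) - 3*12
     = 0.090909 * 425.467 - 36
     = 2.678788.
Step 4: Ties present; correction factor C = 1 - 24/(11^3 - 11) = 0.981818. Corrected H = 2.678788 / 0.981818 = 2.728395.
Step 5: Under H0, H ~ chi^2(2); p-value = 0.255586.
Step 6: alpha = 0.1. fail to reject H0.

H = 2.7284, df = 2, p = 0.255586, fail to reject H0.


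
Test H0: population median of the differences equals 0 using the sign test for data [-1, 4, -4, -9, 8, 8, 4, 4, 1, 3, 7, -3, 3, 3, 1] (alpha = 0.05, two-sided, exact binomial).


Step 1: Discard zero differences. Original n = 15; n_eff = number of nonzero differences = 15.
Nonzero differences (with sign): -1, +4, -4, -9, +8, +8, +4, +4, +1, +3, +7, -3, +3, +3, +1
Step 2: Count signs: positive = 11, negative = 4.
Step 3: Under H0: P(positive) = 0.5, so the number of positives S ~ Bin(15, 0.5).
Step 4: Two-sided exact p-value = sum of Bin(15,0.5) probabilities at or below the observed probability = 0.118469.
Step 5: alpha = 0.05. fail to reject H0.

n_eff = 15, pos = 11, neg = 4, p = 0.118469, fail to reject H0.


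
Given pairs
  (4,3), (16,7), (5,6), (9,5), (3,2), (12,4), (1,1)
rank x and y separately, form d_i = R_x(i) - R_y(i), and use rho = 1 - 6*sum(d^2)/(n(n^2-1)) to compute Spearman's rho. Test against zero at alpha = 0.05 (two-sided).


Step 1: Rank x and y separately (midranks; no ties here).
rank(x): 4->3, 16->7, 5->4, 9->5, 3->2, 12->6, 1->1
rank(y): 3->3, 7->7, 6->6, 5->5, 2->2, 4->4, 1->1
Step 2: d_i = R_x(i) - R_y(i); compute d_i^2.
  (3-3)^2=0, (7-7)^2=0, (4-6)^2=4, (5-5)^2=0, (2-2)^2=0, (6-4)^2=4, (1-1)^2=0
sum(d^2) = 8.
Step 3: rho = 1 - 6*8 / (7*(7^2 - 1)) = 1 - 48/336 = 0.857143.
Step 4: Under H0, t = rho * sqrt((n-2)/(1-rho^2)) = 3.7210 ~ t(5).
Step 5: Two-sided p-value from the t-distribution with 5 df = 0.013697.
Step 6: alpha = 0.05. reject H0.

rho = 0.8571, p = 0.013697, reject H0 at alpha = 0.05.


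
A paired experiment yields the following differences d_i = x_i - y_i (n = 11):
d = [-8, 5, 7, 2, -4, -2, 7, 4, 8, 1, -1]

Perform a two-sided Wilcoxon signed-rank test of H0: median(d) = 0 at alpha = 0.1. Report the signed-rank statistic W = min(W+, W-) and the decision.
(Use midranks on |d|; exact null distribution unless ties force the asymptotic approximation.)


Step 1: Drop any zero differences (none here) and take |d_i|.
|d| = [8, 5, 7, 2, 4, 2, 7, 4, 8, 1, 1]
Step 2: Midrank |d_i| (ties get averaged ranks).
ranks: |8|->10.5, |5|->7, |7|->8.5, |2|->3.5, |4|->5.5, |2|->3.5, |7|->8.5, |4|->5.5, |8|->10.5, |1|->1.5, |1|->1.5
Step 3: Attach original signs; sum ranks with positive sign and with negative sign.
W+ = 7 + 8.5 + 3.5 + 8.5 + 5.5 + 10.5 + 1.5 = 45
W- = 10.5 + 5.5 + 3.5 + 1.5 = 21
(Check: W+ + W- = 66 should equal n(n+1)/2 = 66.)
Step 4: Test statistic W = min(W+, W-) = 21.
Step 5: Ties in |d|, so use the tie-corrected normal approximation.
        E[W] = n(n+1)/4 = 11*12/4 = 33.
        Tie groups: |d|=1 (t=2), |d|=2 (t=2), |d|=4 (t=2), |d|=7 (t=2), |d|=8 (t=2); sum(t^3 - t) = 30.
        Var[W] = n(n+1)(2n+1)/24 - sum(t^3-t)/48 = 3036/24 - 30/48 = 125.875.
        z = (W - E[W]) / sqrt(Var[W]) = (21 - 33) / 11.2194 = -1.0696.
        Two-sided p = 2*Phi(z) = 0.284810.
Step 6: alpha = 0.1. fail to reject H0.

W+ = 45, W- = 21, W = min = 21, p = 0.284810, fail to reject H0.


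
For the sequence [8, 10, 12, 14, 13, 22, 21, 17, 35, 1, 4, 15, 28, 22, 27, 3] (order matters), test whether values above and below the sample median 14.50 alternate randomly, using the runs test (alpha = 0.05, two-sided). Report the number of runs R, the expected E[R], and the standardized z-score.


Step 1: Compute median = 14.50; label A = above, B = below.
Labels in order: BBBBBAAAABBAAAAB  (n_A = 8, n_B = 8)
Step 2: Count runs R = 5.
Step 3: Under H0 (random ordering), E[R] = 2*n_A*n_B/(n_A+n_B) + 1 = 2*8*8/16 + 1 = 9.0000.
        Var[R] = 2*n_A*n_B*(2*n_A*n_B - n_A - n_B) / ((n_A+n_B)^2 * (n_A+n_B-1)) = 14336/3840 = 3.7333.
        SD[R] = 1.9322.
Step 4: Continuity-corrected z = (R + 0.5 - E[R]) / SD[R] = (5 + 0.5 - 9.0000) / 1.9322 = -1.8114.
Step 5: Two-sided p-value via normal approximation = 2*(1 - Phi(|z|)) = 0.070076.
Step 6: alpha = 0.05. fail to reject H0.

R = 5, z = -1.8114, p = 0.070076, fail to reject H0.


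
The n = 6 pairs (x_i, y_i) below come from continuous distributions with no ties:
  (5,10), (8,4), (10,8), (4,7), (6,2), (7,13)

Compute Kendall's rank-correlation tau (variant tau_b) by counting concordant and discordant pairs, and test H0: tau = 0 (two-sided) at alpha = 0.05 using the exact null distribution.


Step 1: Enumerate the 15 unordered pairs (i,j) with i<j and classify each by sign(x_j-x_i) * sign(y_j-y_i).
  (1,2):dx=+3,dy=-6->D; (1,3):dx=+5,dy=-2->D; (1,4):dx=-1,dy=-3->C; (1,5):dx=+1,dy=-8->D
  (1,6):dx=+2,dy=+3->C; (2,3):dx=+2,dy=+4->C; (2,4):dx=-4,dy=+3->D; (2,5):dx=-2,dy=-2->C
  (2,6):dx=-1,dy=+9->D; (3,4):dx=-6,dy=-1->C; (3,5):dx=-4,dy=-6->C; (3,6):dx=-3,dy=+5->D
  (4,5):dx=+2,dy=-5->D; (4,6):dx=+3,dy=+6->C; (5,6):dx=+1,dy=+11->C
Step 2: C = 8, D = 7, total pairs = 15.
Step 3: tau = (C - D)/(n(n-1)/2) = (8 - 7)/15 = 0.066667.
Step 4: Exact two-sided p-value (enumerate n! = 720 permutations of y under H0): p = 1.000000.
Step 5: alpha = 0.05. fail to reject H0.

tau_b = 0.0667 (C=8, D=7), p = 1.000000, fail to reject H0.


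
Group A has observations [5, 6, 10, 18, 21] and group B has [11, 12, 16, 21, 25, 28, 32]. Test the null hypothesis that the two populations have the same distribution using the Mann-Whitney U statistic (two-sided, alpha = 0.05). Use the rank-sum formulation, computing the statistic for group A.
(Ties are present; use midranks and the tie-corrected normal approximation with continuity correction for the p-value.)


Step 1: Combine and sort all 12 observations; assign midranks.
sorted (value, group): (5,X), (6,X), (10,X), (11,Y), (12,Y), (16,Y), (18,X), (21,X), (21,Y), (25,Y), (28,Y), (32,Y)
ranks: 5->1, 6->2, 10->3, 11->4, 12->5, 16->6, 18->7, 21->8.5, 21->8.5, 25->10, 28->11, 32->12
Step 2: Rank sum for X: R1 = 1 + 2 + 3 + 7 + 8.5 = 21.5.
Step 3: U_X = R1 - n1(n1+1)/2 = 21.5 - 5*6/2 = 21.5 - 15 = 6.5.
       U_Y = n1*n2 - U_X = 35 - 6.5 = 28.5.
Step 4: Ties are present, so use the tie-corrected normal approximation (with continuity correction) for the p-value.
Step 5: p-value = 0.087602; compare to alpha = 0.05. fail to reject H0.

U_X = 6.5, p = 0.087602, fail to reject H0 at alpha = 0.05.


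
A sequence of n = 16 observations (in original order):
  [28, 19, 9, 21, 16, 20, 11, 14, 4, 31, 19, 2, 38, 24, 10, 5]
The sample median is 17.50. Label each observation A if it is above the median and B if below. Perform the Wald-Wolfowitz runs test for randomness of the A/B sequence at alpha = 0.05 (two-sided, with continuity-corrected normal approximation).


Step 1: Compute median = 17.50; label A = above, B = below.
Labels in order: AABABABBBAABAABB  (n_A = 8, n_B = 8)
Step 2: Count runs R = 10.
Step 3: Under H0 (random ordering), E[R] = 2*n_A*n_B/(n_A+n_B) + 1 = 2*8*8/16 + 1 = 9.0000.
        Var[R] = 2*n_A*n_B*(2*n_A*n_B - n_A - n_B) / ((n_A+n_B)^2 * (n_A+n_B-1)) = 14336/3840 = 3.7333.
        SD[R] = 1.9322.
Step 4: Continuity-corrected z = (R - 0.5 - E[R]) / SD[R] = (10 - 0.5 - 9.0000) / 1.9322 = 0.2588.
Step 5: Two-sided p-value via normal approximation = 2*(1 - Phi(|z|)) = 0.795809.
Step 6: alpha = 0.05. fail to reject H0.

R = 10, z = 0.2588, p = 0.795809, fail to reject H0.


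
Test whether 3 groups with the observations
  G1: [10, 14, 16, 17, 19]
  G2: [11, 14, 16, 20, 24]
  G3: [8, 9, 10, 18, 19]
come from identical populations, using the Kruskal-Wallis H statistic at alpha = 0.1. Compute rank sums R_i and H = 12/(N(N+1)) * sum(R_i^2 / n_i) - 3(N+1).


Step 1: Combine all N = 15 observations and assign midranks.
sorted (value, group, rank): (8,G3,1), (9,G3,2), (10,G1,3.5), (10,G3,3.5), (11,G2,5), (14,G1,6.5), (14,G2,6.5), (16,G1,8.5), (16,G2,8.5), (17,G1,10), (18,G3,11), (19,G1,12.5), (19,G3,12.5), (20,G2,14), (24,G2,15)
Step 2: Sum ranks within each group.
R_1 = 41 (n_1 = 5)
R_2 = 49 (n_2 = 5)
R_3 = 30 (n_3 = 5)
Step 3: H = 12/(N(N+1)) * sum(R_i^2/n_i) - 3(N+1)
     = 12/(15*16) * (41^2/5 + 49^2/5 + 30^2/5) - 3*16
     = 0.050000 * 996.4 - 48
     = 1.820000.
Step 4: Ties present; correction factor C = 1 - 24/(15^3 - 15) = 0.992857. Corrected H = 1.820000 / 0.992857 = 1.833094.
Step 5: Under H0, H ~ chi^2(2); p-value = 0.399898.
Step 6: alpha = 0.1. fail to reject H0.

H = 1.8331, df = 2, p = 0.399898, fail to reject H0.


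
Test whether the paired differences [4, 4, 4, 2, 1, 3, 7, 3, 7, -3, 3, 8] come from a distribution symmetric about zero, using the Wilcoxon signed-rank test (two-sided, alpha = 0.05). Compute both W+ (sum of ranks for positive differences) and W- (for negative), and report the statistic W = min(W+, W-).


Step 1: Drop any zero differences (none here) and take |d_i|.
|d| = [4, 4, 4, 2, 1, 3, 7, 3, 7, 3, 3, 8]
Step 2: Midrank |d_i| (ties get averaged ranks).
ranks: |4|->8, |4|->8, |4|->8, |2|->2, |1|->1, |3|->4.5, |7|->10.5, |3|->4.5, |7|->10.5, |3|->4.5, |3|->4.5, |8|->12
Step 3: Attach original signs; sum ranks with positive sign and with negative sign.
W+ = 8 + 8 + 8 + 2 + 1 + 4.5 + 10.5 + 4.5 + 10.5 + 4.5 + 12 = 73.5
W- = 4.5 = 4.5
(Check: W+ + W- = 78 should equal n(n+1)/2 = 78.)
Step 4: Test statistic W = min(W+, W-) = 4.5.
Step 5: Ties in |d|, so use the tie-corrected normal approximation.
        E[W] = n(n+1)/4 = 12*13/4 = 39.
        Tie groups: |d|=3 (t=4), |d|=4 (t=3), |d|=7 (t=2); sum(t^3 - t) = 90.
        Var[W] = n(n+1)(2n+1)/24 - sum(t^3-t)/48 = 3900/24 - 90/48 = 160.625.
        z = (W - E[W]) / sqrt(Var[W]) = (4.5 - 39) / 12.6738 = -2.7222.
        Two-sided p = 2*Phi(z) = 0.006486.
Step 6: alpha = 0.05. reject H0.

W+ = 73.5, W- = 4.5, W = min = 4.5, p = 0.006486, reject H0.


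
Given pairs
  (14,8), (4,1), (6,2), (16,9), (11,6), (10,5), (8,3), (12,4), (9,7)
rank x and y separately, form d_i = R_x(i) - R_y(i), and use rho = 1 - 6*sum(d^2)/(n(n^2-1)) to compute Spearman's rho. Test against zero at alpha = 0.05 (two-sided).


Step 1: Rank x and y separately (midranks; no ties here).
rank(x): 14->8, 4->1, 6->2, 16->9, 11->6, 10->5, 8->3, 12->7, 9->4
rank(y): 8->8, 1->1, 2->2, 9->9, 6->6, 5->5, 3->3, 4->4, 7->7
Step 2: d_i = R_x(i) - R_y(i); compute d_i^2.
  (8-8)^2=0, (1-1)^2=0, (2-2)^2=0, (9-9)^2=0, (6-6)^2=0, (5-5)^2=0, (3-3)^2=0, (7-4)^2=9, (4-7)^2=9
sum(d^2) = 18.
Step 3: rho = 1 - 6*18 / (9*(9^2 - 1)) = 1 - 108/720 = 0.850000.
Step 4: Under H0, t = rho * sqrt((n-2)/(1-rho^2)) = 4.2691 ~ t(7).
Step 5: Two-sided p-value from the t-distribution with 7 df = 0.003705.
Step 6: alpha = 0.05. reject H0.

rho = 0.8500, p = 0.003705, reject H0 at alpha = 0.05.


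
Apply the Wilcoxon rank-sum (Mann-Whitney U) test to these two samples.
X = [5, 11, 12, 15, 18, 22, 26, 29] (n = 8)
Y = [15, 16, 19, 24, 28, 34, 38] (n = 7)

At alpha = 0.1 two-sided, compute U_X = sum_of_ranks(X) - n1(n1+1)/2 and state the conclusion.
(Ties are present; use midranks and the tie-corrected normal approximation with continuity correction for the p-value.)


Step 1: Combine and sort all 15 observations; assign midranks.
sorted (value, group): (5,X), (11,X), (12,X), (15,X), (15,Y), (16,Y), (18,X), (19,Y), (22,X), (24,Y), (26,X), (28,Y), (29,X), (34,Y), (38,Y)
ranks: 5->1, 11->2, 12->3, 15->4.5, 15->4.5, 16->6, 18->7, 19->8, 22->9, 24->10, 26->11, 28->12, 29->13, 34->14, 38->15
Step 2: Rank sum for X: R1 = 1 + 2 + 3 + 4.5 + 7 + 9 + 11 + 13 = 50.5.
Step 3: U_X = R1 - n1(n1+1)/2 = 50.5 - 8*9/2 = 50.5 - 36 = 14.5.
       U_Y = n1*n2 - U_X = 56 - 14.5 = 41.5.
Step 4: Ties are present, so use the tie-corrected normal approximation (with continuity correction) for the p-value.
Step 5: p-value = 0.132118; compare to alpha = 0.1. fail to reject H0.

U_X = 14.5, p = 0.132118, fail to reject H0 at alpha = 0.1.


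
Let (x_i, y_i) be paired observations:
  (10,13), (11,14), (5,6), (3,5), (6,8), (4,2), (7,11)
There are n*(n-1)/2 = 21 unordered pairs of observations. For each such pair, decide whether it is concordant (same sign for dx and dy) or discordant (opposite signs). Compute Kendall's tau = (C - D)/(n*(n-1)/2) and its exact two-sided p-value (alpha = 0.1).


Step 1: Enumerate the 21 unordered pairs (i,j) with i<j and classify each by sign(x_j-x_i) * sign(y_j-y_i).
  (1,2):dx=+1,dy=+1->C; (1,3):dx=-5,dy=-7->C; (1,4):dx=-7,dy=-8->C; (1,5):dx=-4,dy=-5->C
  (1,6):dx=-6,dy=-11->C; (1,7):dx=-3,dy=-2->C; (2,3):dx=-6,dy=-8->C; (2,4):dx=-8,dy=-9->C
  (2,5):dx=-5,dy=-6->C; (2,6):dx=-7,dy=-12->C; (2,7):dx=-4,dy=-3->C; (3,4):dx=-2,dy=-1->C
  (3,5):dx=+1,dy=+2->C; (3,6):dx=-1,dy=-4->C; (3,7):dx=+2,dy=+5->C; (4,5):dx=+3,dy=+3->C
  (4,6):dx=+1,dy=-3->D; (4,7):dx=+4,dy=+6->C; (5,6):dx=-2,dy=-6->C; (5,7):dx=+1,dy=+3->C
  (6,7):dx=+3,dy=+9->C
Step 2: C = 20, D = 1, total pairs = 21.
Step 3: tau = (C - D)/(n(n-1)/2) = (20 - 1)/21 = 0.904762.
Step 4: Exact two-sided p-value (enumerate n! = 5040 permutations of y under H0): p = 0.002778.
Step 5: alpha = 0.1. reject H0.

tau_b = 0.9048 (C=20, D=1), p = 0.002778, reject H0.


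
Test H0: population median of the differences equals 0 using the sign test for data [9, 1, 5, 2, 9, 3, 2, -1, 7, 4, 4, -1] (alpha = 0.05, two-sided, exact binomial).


Step 1: Discard zero differences. Original n = 12; n_eff = number of nonzero differences = 12.
Nonzero differences (with sign): +9, +1, +5, +2, +9, +3, +2, -1, +7, +4, +4, -1
Step 2: Count signs: positive = 10, negative = 2.
Step 3: Under H0: P(positive) = 0.5, so the number of positives S ~ Bin(12, 0.5).
Step 4: Two-sided exact p-value = sum of Bin(12,0.5) probabilities at or below the observed probability = 0.038574.
Step 5: alpha = 0.05. reject H0.

n_eff = 12, pos = 10, neg = 2, p = 0.038574, reject H0.


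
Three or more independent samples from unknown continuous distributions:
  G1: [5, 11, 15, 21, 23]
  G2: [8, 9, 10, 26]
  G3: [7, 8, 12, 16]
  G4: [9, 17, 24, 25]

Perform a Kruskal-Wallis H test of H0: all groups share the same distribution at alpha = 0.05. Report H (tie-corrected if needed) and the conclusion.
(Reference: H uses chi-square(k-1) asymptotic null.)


Step 1: Combine all N = 17 observations and assign midranks.
sorted (value, group, rank): (5,G1,1), (7,G3,2), (8,G2,3.5), (8,G3,3.5), (9,G2,5.5), (9,G4,5.5), (10,G2,7), (11,G1,8), (12,G3,9), (15,G1,10), (16,G3,11), (17,G4,12), (21,G1,13), (23,G1,14), (24,G4,15), (25,G4,16), (26,G2,17)
Step 2: Sum ranks within each group.
R_1 = 46 (n_1 = 5)
R_2 = 33 (n_2 = 4)
R_3 = 25.5 (n_3 = 4)
R_4 = 48.5 (n_4 = 4)
Step 3: H = 12/(N(N+1)) * sum(R_i^2/n_i) - 3(N+1)
     = 12/(17*18) * (46^2/5 + 33^2/4 + 25.5^2/4 + 48.5^2/4) - 3*18
     = 0.039216 * 1446.08 - 54
     = 2.708824.
Step 4: Ties present; correction factor C = 1 - 12/(17^3 - 17) = 0.997549. Corrected H = 2.708824 / 0.997549 = 2.715479.
Step 5: Under H0, H ~ chi^2(3); p-value = 0.437603.
Step 6: alpha = 0.05. fail to reject H0.

H = 2.7155, df = 3, p = 0.437603, fail to reject H0.


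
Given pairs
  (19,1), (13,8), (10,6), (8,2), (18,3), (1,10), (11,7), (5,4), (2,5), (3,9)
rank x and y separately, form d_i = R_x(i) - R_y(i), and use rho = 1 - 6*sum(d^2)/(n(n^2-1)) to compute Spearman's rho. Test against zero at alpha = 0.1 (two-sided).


Step 1: Rank x and y separately (midranks; no ties here).
rank(x): 19->10, 13->8, 10->6, 8->5, 18->9, 1->1, 11->7, 5->4, 2->2, 3->3
rank(y): 1->1, 8->8, 6->6, 2->2, 3->3, 10->10, 7->7, 4->4, 5->5, 9->9
Step 2: d_i = R_x(i) - R_y(i); compute d_i^2.
  (10-1)^2=81, (8-8)^2=0, (6-6)^2=0, (5-2)^2=9, (9-3)^2=36, (1-10)^2=81, (7-7)^2=0, (4-4)^2=0, (2-5)^2=9, (3-9)^2=36
sum(d^2) = 252.
Step 3: rho = 1 - 6*252 / (10*(10^2 - 1)) = 1 - 1512/990 = -0.527273.
Step 4: Under H0, t = rho * sqrt((n-2)/(1-rho^2)) = -1.7552 ~ t(8).
Step 5: Two-sided p-value from the t-distribution with 8 df = 0.117308.
Step 6: alpha = 0.1. fail to reject H0.

rho = -0.5273, p = 0.117308, fail to reject H0 at alpha = 0.1.


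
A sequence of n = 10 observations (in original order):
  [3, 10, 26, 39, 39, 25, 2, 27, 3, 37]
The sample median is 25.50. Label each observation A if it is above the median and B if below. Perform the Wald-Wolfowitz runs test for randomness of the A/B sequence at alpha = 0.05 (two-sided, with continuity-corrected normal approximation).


Step 1: Compute median = 25.50; label A = above, B = below.
Labels in order: BBAAABBABA  (n_A = 5, n_B = 5)
Step 2: Count runs R = 6.
Step 3: Under H0 (random ordering), E[R] = 2*n_A*n_B/(n_A+n_B) + 1 = 2*5*5/10 + 1 = 6.0000.
        Var[R] = 2*n_A*n_B*(2*n_A*n_B - n_A - n_B) / ((n_A+n_B)^2 * (n_A+n_B-1)) = 2000/900 = 2.2222.
        SD[R] = 1.4907.
Step 4: R = E[R], so z = 0 with no continuity correction.
Step 5: Two-sided p-value via normal approximation = 2*(1 - Phi(|z|)) = 1.000000.
Step 6: alpha = 0.05. fail to reject H0.

R = 6, z = 0.0000, p = 1.000000, fail to reject H0.


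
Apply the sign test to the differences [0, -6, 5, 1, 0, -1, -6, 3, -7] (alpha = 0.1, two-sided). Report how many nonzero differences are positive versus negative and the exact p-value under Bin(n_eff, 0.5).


Step 1: Discard zero differences. Original n = 9; n_eff = number of nonzero differences = 7.
Nonzero differences (with sign): -6, +5, +1, -1, -6, +3, -7
Step 2: Count signs: positive = 3, negative = 4.
Step 3: Under H0: P(positive) = 0.5, so the number of positives S ~ Bin(7, 0.5).
Step 4: Two-sided exact p-value = sum of Bin(7,0.5) probabilities at or below the observed probability = 1.000000.
Step 5: alpha = 0.1. fail to reject H0.

n_eff = 7, pos = 3, neg = 4, p = 1.000000, fail to reject H0.


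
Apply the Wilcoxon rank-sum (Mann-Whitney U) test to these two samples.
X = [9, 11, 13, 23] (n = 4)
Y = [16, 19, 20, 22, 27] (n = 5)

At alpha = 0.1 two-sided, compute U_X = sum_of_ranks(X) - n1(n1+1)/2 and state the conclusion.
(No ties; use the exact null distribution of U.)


Step 1: Combine and sort all 9 observations; assign midranks.
sorted (value, group): (9,X), (11,X), (13,X), (16,Y), (19,Y), (20,Y), (22,Y), (23,X), (27,Y)
ranks: 9->1, 11->2, 13->3, 16->4, 19->5, 20->6, 22->7, 23->8, 27->9
Step 2: Rank sum for X: R1 = 1 + 2 + 3 + 8 = 14.
Step 3: U_X = R1 - n1(n1+1)/2 = 14 - 4*5/2 = 14 - 10 = 4.
       U_Y = n1*n2 - U_X = 20 - 4 = 16.
Step 4: No ties, so the exact null distribution of U (based on enumerating the C(9,4) = 126 equally likely rank assignments) gives the two-sided p-value.
Step 5: p-value = 0.190476; compare to alpha = 0.1. fail to reject H0.

U_X = 4, p = 0.190476, fail to reject H0 at alpha = 0.1.


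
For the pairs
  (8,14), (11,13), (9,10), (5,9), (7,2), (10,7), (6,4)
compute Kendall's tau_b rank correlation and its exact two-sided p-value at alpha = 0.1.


Step 1: Enumerate the 21 unordered pairs (i,j) with i<j and classify each by sign(x_j-x_i) * sign(y_j-y_i).
  (1,2):dx=+3,dy=-1->D; (1,3):dx=+1,dy=-4->D; (1,4):dx=-3,dy=-5->C; (1,5):dx=-1,dy=-12->C
  (1,6):dx=+2,dy=-7->D; (1,7):dx=-2,dy=-10->C; (2,3):dx=-2,dy=-3->C; (2,4):dx=-6,dy=-4->C
  (2,5):dx=-4,dy=-11->C; (2,6):dx=-1,dy=-6->C; (2,7):dx=-5,dy=-9->C; (3,4):dx=-4,dy=-1->C
  (3,5):dx=-2,dy=-8->C; (3,6):dx=+1,dy=-3->D; (3,7):dx=-3,dy=-6->C; (4,5):dx=+2,dy=-7->D
  (4,6):dx=+5,dy=-2->D; (4,7):dx=+1,dy=-5->D; (5,6):dx=+3,dy=+5->C; (5,7):dx=-1,dy=+2->D
  (6,7):dx=-4,dy=-3->C
Step 2: C = 13, D = 8, total pairs = 21.
Step 3: tau = (C - D)/(n(n-1)/2) = (13 - 8)/21 = 0.238095.
Step 4: Exact two-sided p-value (enumerate n! = 5040 permutations of y under H0): p = 0.561905.
Step 5: alpha = 0.1. fail to reject H0.

tau_b = 0.2381 (C=13, D=8), p = 0.561905, fail to reject H0.


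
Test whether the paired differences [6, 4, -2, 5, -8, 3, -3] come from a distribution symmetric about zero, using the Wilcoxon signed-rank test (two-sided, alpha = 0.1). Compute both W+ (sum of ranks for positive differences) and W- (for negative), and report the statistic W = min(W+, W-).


Step 1: Drop any zero differences (none here) and take |d_i|.
|d| = [6, 4, 2, 5, 8, 3, 3]
Step 2: Midrank |d_i| (ties get averaged ranks).
ranks: |6|->6, |4|->4, |2|->1, |5|->5, |8|->7, |3|->2.5, |3|->2.5
Step 3: Attach original signs; sum ranks with positive sign and with negative sign.
W+ = 6 + 4 + 5 + 2.5 = 17.5
W- = 1 + 7 + 2.5 = 10.5
(Check: W+ + W- = 28 should equal n(n+1)/2 = 28.)
Step 4: Test statistic W = min(W+, W-) = 10.5.
Step 5: Ties in |d|, so use the tie-corrected normal approximation.
        E[W] = n(n+1)/4 = 7*8/4 = 14.
        Tie groups: |d|=3 (t=2); sum(t^3 - t) = 6.
        Var[W] = n(n+1)(2n+1)/24 - sum(t^3-t)/48 = 840/24 - 6/48 = 34.875.
        z = (W - E[W]) / sqrt(Var[W]) = (10.5 - 14) / 5.9055 = -0.5927.
        Two-sided p = 2*Phi(z) = 0.553404.
Step 6: alpha = 0.1. fail to reject H0.

W+ = 17.5, W- = 10.5, W = min = 10.5, p = 0.553404, fail to reject H0.


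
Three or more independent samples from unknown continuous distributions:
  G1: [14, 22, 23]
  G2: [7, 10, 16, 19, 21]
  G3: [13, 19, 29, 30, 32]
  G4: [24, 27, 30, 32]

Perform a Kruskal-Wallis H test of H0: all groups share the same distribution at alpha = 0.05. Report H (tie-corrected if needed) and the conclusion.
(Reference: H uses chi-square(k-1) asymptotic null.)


Step 1: Combine all N = 17 observations and assign midranks.
sorted (value, group, rank): (7,G2,1), (10,G2,2), (13,G3,3), (14,G1,4), (16,G2,5), (19,G2,6.5), (19,G3,6.5), (21,G2,8), (22,G1,9), (23,G1,10), (24,G4,11), (27,G4,12), (29,G3,13), (30,G3,14.5), (30,G4,14.5), (32,G3,16.5), (32,G4,16.5)
Step 2: Sum ranks within each group.
R_1 = 23 (n_1 = 3)
R_2 = 22.5 (n_2 = 5)
R_3 = 53.5 (n_3 = 5)
R_4 = 54 (n_4 = 4)
Step 3: H = 12/(N(N+1)) * sum(R_i^2/n_i) - 3(N+1)
     = 12/(17*18) * (23^2/3 + 22.5^2/5 + 53.5^2/5 + 54^2/4) - 3*18
     = 0.039216 * 1579.03 - 54
     = 7.922876.
Step 4: Ties present; correction factor C = 1 - 18/(17^3 - 17) = 0.996324. Corrected H = 7.922876 / 0.996324 = 7.952112.
Step 5: Under H0, H ~ chi^2(3); p-value = 0.047012.
Step 6: alpha = 0.05. reject H0.

H = 7.9521, df = 3, p = 0.047012, reject H0.


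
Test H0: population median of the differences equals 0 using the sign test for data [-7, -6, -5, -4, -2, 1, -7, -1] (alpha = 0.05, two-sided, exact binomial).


Step 1: Discard zero differences. Original n = 8; n_eff = number of nonzero differences = 8.
Nonzero differences (with sign): -7, -6, -5, -4, -2, +1, -7, -1
Step 2: Count signs: positive = 1, negative = 7.
Step 3: Under H0: P(positive) = 0.5, so the number of positives S ~ Bin(8, 0.5).
Step 4: Two-sided exact p-value = sum of Bin(8,0.5) probabilities at or below the observed probability = 0.070312.
Step 5: alpha = 0.05. fail to reject H0.

n_eff = 8, pos = 1, neg = 7, p = 0.070312, fail to reject H0.


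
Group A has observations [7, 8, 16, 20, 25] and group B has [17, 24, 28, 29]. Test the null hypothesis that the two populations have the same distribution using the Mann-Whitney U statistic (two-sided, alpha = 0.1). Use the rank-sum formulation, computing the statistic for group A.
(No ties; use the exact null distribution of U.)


Step 1: Combine and sort all 9 observations; assign midranks.
sorted (value, group): (7,X), (8,X), (16,X), (17,Y), (20,X), (24,Y), (25,X), (28,Y), (29,Y)
ranks: 7->1, 8->2, 16->3, 17->4, 20->5, 24->6, 25->7, 28->8, 29->9
Step 2: Rank sum for X: R1 = 1 + 2 + 3 + 5 + 7 = 18.
Step 3: U_X = R1 - n1(n1+1)/2 = 18 - 5*6/2 = 18 - 15 = 3.
       U_Y = n1*n2 - U_X = 20 - 3 = 17.
Step 4: No ties, so the exact null distribution of U (based on enumerating the C(9,5) = 126 equally likely rank assignments) gives the two-sided p-value.
Step 5: p-value = 0.111111; compare to alpha = 0.1. fail to reject H0.

U_X = 3, p = 0.111111, fail to reject H0 at alpha = 0.1.


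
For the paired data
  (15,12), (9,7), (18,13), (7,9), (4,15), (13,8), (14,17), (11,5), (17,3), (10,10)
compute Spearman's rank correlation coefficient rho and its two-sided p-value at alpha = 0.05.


Step 1: Rank x and y separately (midranks; no ties here).
rank(x): 15->8, 9->3, 18->10, 7->2, 4->1, 13->6, 14->7, 11->5, 17->9, 10->4
rank(y): 12->7, 7->3, 13->8, 9->5, 15->9, 8->4, 17->10, 5->2, 3->1, 10->6
Step 2: d_i = R_x(i) - R_y(i); compute d_i^2.
  (8-7)^2=1, (3-3)^2=0, (10-8)^2=4, (2-5)^2=9, (1-9)^2=64, (6-4)^2=4, (7-10)^2=9, (5-2)^2=9, (9-1)^2=64, (4-6)^2=4
sum(d^2) = 168.
Step 3: rho = 1 - 6*168 / (10*(10^2 - 1)) = 1 - 1008/990 = -0.018182.
Step 4: Under H0, t = rho * sqrt((n-2)/(1-rho^2)) = -0.0514 ~ t(8).
Step 5: Two-sided p-value from the t-distribution with 8 df = 0.960240.
Step 6: alpha = 0.05. fail to reject H0.

rho = -0.0182, p = 0.960240, fail to reject H0 at alpha = 0.05.


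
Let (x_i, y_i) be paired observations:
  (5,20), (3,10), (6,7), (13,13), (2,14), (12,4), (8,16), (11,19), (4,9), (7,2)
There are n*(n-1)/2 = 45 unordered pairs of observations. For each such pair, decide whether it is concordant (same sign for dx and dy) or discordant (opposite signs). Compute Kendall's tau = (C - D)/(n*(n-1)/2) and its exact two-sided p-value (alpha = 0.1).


Step 1: Enumerate the 45 unordered pairs (i,j) with i<j and classify each by sign(x_j-x_i) * sign(y_j-y_i).
  (1,2):dx=-2,dy=-10->C; (1,3):dx=+1,dy=-13->D; (1,4):dx=+8,dy=-7->D; (1,5):dx=-3,dy=-6->C
  (1,6):dx=+7,dy=-16->D; (1,7):dx=+3,dy=-4->D; (1,8):dx=+6,dy=-1->D; (1,9):dx=-1,dy=-11->C
  (1,10):dx=+2,dy=-18->D; (2,3):dx=+3,dy=-3->D; (2,4):dx=+10,dy=+3->C; (2,5):dx=-1,dy=+4->D
  (2,6):dx=+9,dy=-6->D; (2,7):dx=+5,dy=+6->C; (2,8):dx=+8,dy=+9->C; (2,9):dx=+1,dy=-1->D
  (2,10):dx=+4,dy=-8->D; (3,4):dx=+7,dy=+6->C; (3,5):dx=-4,dy=+7->D; (3,6):dx=+6,dy=-3->D
  (3,7):dx=+2,dy=+9->C; (3,8):dx=+5,dy=+12->C; (3,9):dx=-2,dy=+2->D; (3,10):dx=+1,dy=-5->D
  (4,5):dx=-11,dy=+1->D; (4,6):dx=-1,dy=-9->C; (4,7):dx=-5,dy=+3->D; (4,8):dx=-2,dy=+6->D
  (4,9):dx=-9,dy=-4->C; (4,10):dx=-6,dy=-11->C; (5,6):dx=+10,dy=-10->D; (5,7):dx=+6,dy=+2->C
  (5,8):dx=+9,dy=+5->C; (5,9):dx=+2,dy=-5->D; (5,10):dx=+5,dy=-12->D; (6,7):dx=-4,dy=+12->D
  (6,8):dx=-1,dy=+15->D; (6,9):dx=-8,dy=+5->D; (6,10):dx=-5,dy=-2->C; (7,8):dx=+3,dy=+3->C
  (7,9):dx=-4,dy=-7->C; (7,10):dx=-1,dy=-14->C; (8,9):dx=-7,dy=-10->C; (8,10):dx=-4,dy=-17->C
  (9,10):dx=+3,dy=-7->D
Step 2: C = 20, D = 25, total pairs = 45.
Step 3: tau = (C - D)/(n(n-1)/2) = (20 - 25)/45 = -0.111111.
Step 4: Exact two-sided p-value (enumerate n! = 3628800 permutations of y under H0): p = 0.727490.
Step 5: alpha = 0.1. fail to reject H0.

tau_b = -0.1111 (C=20, D=25), p = 0.727490, fail to reject H0.
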